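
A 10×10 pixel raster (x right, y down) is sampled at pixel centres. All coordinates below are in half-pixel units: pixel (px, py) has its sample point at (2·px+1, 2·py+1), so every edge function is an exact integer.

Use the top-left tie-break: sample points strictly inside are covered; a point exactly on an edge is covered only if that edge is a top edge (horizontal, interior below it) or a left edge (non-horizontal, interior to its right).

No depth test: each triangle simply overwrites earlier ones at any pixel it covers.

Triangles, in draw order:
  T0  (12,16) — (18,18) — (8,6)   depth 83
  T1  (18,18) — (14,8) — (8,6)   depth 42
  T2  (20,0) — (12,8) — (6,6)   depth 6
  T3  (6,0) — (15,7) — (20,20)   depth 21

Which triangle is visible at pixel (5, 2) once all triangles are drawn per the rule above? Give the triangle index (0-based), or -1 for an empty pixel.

T0:
  2·area = 52  (B↔C swapped to make it positive)
  edge (12, 16)→(8, 6): d=(-4,-10) top-left  bias=+0
  edge (8, 6)→(18, 18): d=(10,12) right/bottom  bias=-1
  edge (18, 18)→(12, 16): d=(-6,-2) top-left  bias=+0
    (5,5)@(11, 11): e=[10,14,28] → #
    (6,5)@(13, 11): e=[30,-10,32] → ·
    (1,6)@(3, 13): e=[-78,130,0] → ·  [on edge]
    (5,6)@(11, 13): e=[2,34,16] → #
    (6,6)@(13, 13): e=[22,10,20] → #
    (7,6)@(15, 13): e=[42,-14,24] → ·
    (4,7)@(9, 15): e=[-26,78,0] → ·  [on edge]
    (5,7)@(11, 15): e=[-6,54,4] → ·
    (6,7)@(13, 15): e=[14,30,8] → #
    (7,7)@(15, 15): e=[34,6,12] → #
    (8,7)@(17, 15): e=[54,-18,16] → ·
    (6,8)@(13, 17): e=[6,50,-4] → ·
    (7,8)@(15, 17): e=[26,26,0] → #  [on edge]
  covered (7 px):
    · · · · · · · · · ·
    · · · · · · · · · ·
    · · · · · · · · · ·
    · · · · · · · · · ·
    · · · · · · · · · ·
    · · · · · # · · · ·
    · · · · · # # · · ·
    · · · · · · # # · ·
    · · · · · · · # # ·
    · · · · · · · · · ·
T1:
  2·area = 52  (B↔C swapped to make it positive)
  edge (18, 18)→(8, 6): d=(-10,-12) top-left  bias=+0
  edge (8, 6)→(14, 8): d=(6,2) right/bottom  bias=-1
  edge (14, 8)→(18, 18): d=(4,10) right/bottom  bias=-1
    (2,2)@(5, 5): e=[-26,0,78] → ·  [on edge]
    (4,3)@(9, 7): e=[2,4,46] → #
    (5,3)@(11, 7): e=[26,0,26] → ·  [on edge]
    (4,4)@(9, 9): e=[-18,16,54] → ·
    (5,4)@(11, 9): e=[6,12,34] → #
    (6,4)@(13, 9): e=[30,8,14] → #
    (7,4)@(15, 9): e=[54,4,-6] → ·
    (8,4)@(17, 9): e=[78,0,-26] → ·  [on edge]
    (5,5)@(11, 11): e=[-14,24,42] → ·
    (6,5)@(13, 11): e=[10,20,22] → #
    (7,5)@(15, 11): e=[34,16,2] → #
    (8,5)@(17, 11): e=[58,12,-18] → ·
  covered (6 px):
    · · · · · · · · · ·
    · · · · · · · · · ·
    · · · · · · · · · ·
    · · · · # · · · · ·
    · · · · · # # · · ·
    · · · · · · # # · ·
    · · · · · · · # · ·
    · · · · · · · · · ·
    · · · · · · · · · ·
    · · · · · · · · · ·
T2:
  2·area = 64
  edge (20, 0)→(12, 8): d=(-8,8) right/bottom  bias=-1
  edge (12, 8)→(6, 6): d=(-6,-2) top-left  bias=+0
  edge (6, 6)→(20, 0): d=(14,-6) top-left  bias=+0
    (9,0)@(19, 1): e=[0,56,8] → ·  [on edge]
    (6,1)@(13, 3): e=[32,32,0] → #  [on edge]
    (7,1)@(15, 3): e=[16,36,12] → #
    (8,1)@(17, 3): e=[0,40,24] → ·  [on edge]
    (1,2)@(3, 5): e=[96,0,-32] → ·  [on edge]
    (4,2)@(9, 5): e=[48,12,4] → #
    (5,2)@(11, 5): e=[32,16,16] → #
    (7,2)@(15, 5): e=[0,24,40] → ·  [on edge]
    (4,3)@(9, 7): e=[32,0,32] → #  [on edge]
    (6,3)@(13, 7): e=[0,8,56] → ·  [on edge]
    (4,4)@(9, 9): e=[16,-12,60] → ·
    (5,4)@(11, 9): e=[0,-8,72] → ·  [on edge]
    (7,4)@(15, 9): e=[-32,0,96] → ·  [on edge]
    (4,5)@(9, 11): e=[0,-24,88] → ·  [on edge]
    (3,6)@(7, 13): e=[0,-40,104] → ·  [on edge]
    (2,7)@(5, 15): e=[0,-56,120] → ·  [on edge]
    (1,8)@(3, 17): e=[0,-72,136] → ·  [on edge]
    (0,9)@(1, 19): e=[0,-88,152] → ·  [on edge]
  covered (7 px):
    · · · · · · · · · ·
    · · · · · · # # · ·
    · · · · # # # · · ·
    · · · · # # · · · ·
    · · · · · · · · · ·
    · · · · · · · · · ·
    · · · · · · · · · ·
    · · · · · · · · · ·
    · · · · · · · · · ·
    · · · · · · · · · ·
T3:
  2·area = 82
  edge (6, 0)→(15, 7): d=(9,7) right/bottom  bias=-1
  edge (15, 7)→(20, 20): d=(5,13) right/bottom  bias=-1
  edge (20, 20)→(6, 0): d=(-14,-20) top-left  bias=+0
    (3,0)@(7, 1): e=[2,74,6] → #
    (4,0)@(9, 1): e=[-12,48,46] → ·
    (3,1)@(7, 3): e=[20,84,-22] → ·
    (4,1)@(9, 3): e=[6,58,18] → #
    (5,1)@(11, 3): e=[-8,32,58] → ·
    (4,2)@(9, 5): e=[24,68,-10] → ·
    (5,2)@(11, 5): e=[10,42,30] → #
    (6,2)@(13, 5): e=[-4,16,70] → ·
    (5,3)@(11, 7): e=[28,52,2] → #
    (6,3)@(13, 7): e=[14,26,42] → #
    (7,3)@(15, 7): e=[0,0,82] → ·  [on edge]
    (5,4)@(11, 9): e=[46,62,-26] → ·
  covered (10 px):
    · · · # · · · · · ·
    · · · · # · · · · ·
    · · · · · # · · · ·
    · · · · · # # · · ·
    · · · · · · # # · ·
    · · · · · · · # · ·
    · · · · · · · · # ·
    · · · · · · · · # ·
    · · · · · · · · · ·
    · · · · · · · · · ·

Z-buffer (winner per pixel, '.' = empty):
  . . . 3 . . . . . .
  . . . . 3 . 2 2 . .
  . . . . 2 3 2 . . .
  . . . . 2 3 3 . . .
  . . . . . 1 3 3 . .
  . . . . . 0 1 3 . .
  . . . . . 0 0 1 3 .
  . . . . . . 0 0 3 .
  . . . . . . . 0 0 .
  . . . . . . . . . .

Final: 3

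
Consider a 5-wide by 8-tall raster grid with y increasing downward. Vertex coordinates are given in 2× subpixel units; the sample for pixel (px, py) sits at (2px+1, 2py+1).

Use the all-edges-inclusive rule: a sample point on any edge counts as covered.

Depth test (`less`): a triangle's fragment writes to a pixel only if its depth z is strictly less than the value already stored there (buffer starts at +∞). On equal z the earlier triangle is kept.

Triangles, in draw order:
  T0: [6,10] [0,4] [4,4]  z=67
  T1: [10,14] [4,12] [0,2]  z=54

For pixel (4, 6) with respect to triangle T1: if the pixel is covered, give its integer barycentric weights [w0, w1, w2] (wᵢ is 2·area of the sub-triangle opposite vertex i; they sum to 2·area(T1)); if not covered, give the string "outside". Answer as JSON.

T0:
  2·area = 24
  edge (6, 10)→(0, 4): d=(-6,-6) inclusive
  edge (0, 4)→(4, 4): d=(4,0) inclusive
  edge (4, 4)→(6, 10): d=(2,6) inclusive
    (1,0)@(3, 1): e=[36,-12,0] → .  [on edge]
    (0,2)@(1, 5): e=[0,4,20] → X  [on edge]
    (1,2)@(3, 5): e=[12,4,8] → X
    (2,2)@(5, 5): e=[24,4,-4] → .
    (0,3)@(1, 7): e=[-12,12,24] → .
    (1,3)@(3, 7): e=[0,12,12] → X  [on edge]
    (2,3)@(5, 7): e=[12,12,0] → X  [on edge]
    (3,3)@(7, 7): e=[24,12,-12] → .
    (1,4)@(3, 9): e=[-12,20,16] → .
    (2,4)@(5, 9): e=[0,20,4] → X  [on edge]
    (3,4)@(7, 9): e=[12,20,-8] → .
    (2,5)@(5, 11): e=[-12,28,8] → .
    (3,5)@(7, 11): e=[0,28,-4] → .  [on edge]
    (3,6)@(7, 13): e=[-12,36,0] → .  [on edge]
    (4,6)@(9, 13): e=[0,36,-12] → .  [on edge]
  covered (5 px):
    . . . . .
    . . . . .
    X X . . .
    . X X . .
    . . X . .
    . . . . .
    . . . . .
    . . . . .
T1:
  2·area = 52
  edge (10, 14)→(4, 12): d=(-6,-2) inclusive
  edge (4, 12)→(0, 2): d=(-4,-10) inclusive
  edge (0, 2)→(10, 14): d=(10,12) inclusive
    (1,3)@(3, 7): e=[28,10,14] → X
    (2,3)@(5, 7): e=[32,30,-10] → .
    (1,4)@(3, 9): e=[16,2,34] → X
    (2,4)@(5, 9): e=[20,22,10] → X
    (3,4)@(7, 9): e=[24,42,-14] → .
    (0,5)@(1, 11): e=[0,-26,78] → .  [on edge]
    (1,5)@(3, 11): e=[4,-6,54] → .
    (2,5)@(5, 11): e=[8,14,30] → X
    (3,5)@(7, 11): e=[12,34,6] → X
    (4,5)@(9, 11): e=[16,54,-18] → .
    (2,6)@(5, 13): e=[-4,6,50] → .
    (3,6)@(7, 13): e=[0,26,26] → X  [on edge]
  covered (7 px):
    . . . . .
    . . . . .
    . . . . .
    . X . . .
    . X X . .
    . . X X .
    . . . X X
    . . . . .

Answer: [46,2,4]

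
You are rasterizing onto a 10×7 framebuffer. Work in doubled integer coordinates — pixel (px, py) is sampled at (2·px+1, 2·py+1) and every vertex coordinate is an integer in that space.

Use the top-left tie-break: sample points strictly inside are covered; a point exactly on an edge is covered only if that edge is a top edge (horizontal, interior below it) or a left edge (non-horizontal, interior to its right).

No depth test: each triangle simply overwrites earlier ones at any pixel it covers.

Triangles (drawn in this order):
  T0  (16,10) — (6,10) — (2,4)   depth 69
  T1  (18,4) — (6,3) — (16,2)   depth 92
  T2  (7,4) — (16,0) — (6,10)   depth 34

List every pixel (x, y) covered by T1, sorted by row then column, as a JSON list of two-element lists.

T0:
  2·area = 60
  edge (16, 10)→(6, 10): d=(-10,0) right/bottom  bias=-1
  edge (6, 10)→(2, 4): d=(-4,-6) top-left  bias=+0
  edge (2, 4)→(16, 10): d=(14,6) right/bottom  bias=-1
    (1,2)@(3, 5): e=[50,2,8] → X
    (2,2)@(5, 5): e=[50,14,-4] → .
    (1,3)@(3, 7): e=[30,-6,36] → .
    (2,3)@(5, 7): e=[30,6,24] → X
    (3,3)@(7, 7): e=[30,18,12] → X
    (4,3)@(9, 7): e=[30,30,0] → .  [on edge]
    (2,4)@(5, 9): e=[10,-2,52] → .
    (3,4)@(7, 9): e=[10,10,40] → X
    (4,4)@(9, 9): e=[10,22,28] → X
    (5,4)@(11, 9): e=[10,34,16] → X
    (6,4)@(13, 9): e=[10,46,4] → X
    (7,4)@(15, 9): e=[10,58,-8] → .
  covered (7 px):
    . . . . . . . . . .
    . . . . . . . . . .
    . X . . . . . . . .
    . . X X . . . . . .
    . . . X X X X . . .
    . . . . . . . . . .
    . . . . . . . . . .
T1:
  2·area = 22
  edge (18, 4)→(6, 3): d=(-12,-1) top-left  bias=+0
  edge (6, 3)→(16, 2): d=(10,-1) top-left  bias=+0
  edge (16, 2)→(18, 4): d=(2,2) right/bottom  bias=-1
    (7,0)@(15, 1): e=[33,-11,0] → .  [on edge]
    (3,1)@(7, 3): e=[1,1,20] → X
    (4,1)@(9, 3): e=[3,3,16] → X
    (5,1)@(11, 3): e=[5,5,12] → X
    (6,1)@(13, 3): e=[7,7,8] → X
    (7,1)@(15, 3): e=[9,9,4] → X
    (8,1)@(17, 3): e=[11,11,0] → .  [on edge]
    (3,2)@(7, 5): e=[-23,21,24] → .
    (4,2)@(9, 5): e=[-21,23,20] → .
    (5,2)@(11, 5): e=[-19,25,16] → .
    (6,2)@(13, 5): e=[-17,27,12] → .
    (7,2)@(15, 5): e=[-15,29,8] → .
    (9,2)@(19, 5): e=[-11,33,0] → .  [on edge]
  covered (5 px):
    . . . . . . . . . .
    . . . X X X X X . .
    . . . . . . . . . .
    . . . . . . . . . .
    . . . . . . . . . .
    . . . . . . . . . .
    . . . . . . . . . .
T2:
  2·area = 50
  edge (7, 4)→(16, 0): d=(9,-4) top-left  bias=+0
  edge (16, 0)→(6, 10): d=(-10,10) right/bottom  bias=-1
  edge (6, 10)→(7, 4): d=(1,-6) top-left  bias=+0
    (7,0)@(15, 1): e=[5,0,45] → .  [on edge]
    (5,1)@(11, 3): e=[7,20,23] → X
    (6,1)@(13, 3): e=[15,0,35] → .  [on edge]
    (3,2)@(7, 5): e=[9,40,1] → X
    (4,2)@(9, 5): e=[17,20,13] → X
    (5,2)@(11, 5): e=[25,0,25] → .  [on edge]
    (3,3)@(7, 7): e=[27,20,3] → X
    (4,3)@(9, 7): e=[35,0,15] → .  [on edge]
    (3,4)@(7, 9): e=[45,0,5] → .  [on edge]
    (2,5)@(5, 11): e=[55,0,-5] → .  [on edge]
    (1,6)@(3, 13): e=[65,0,-15] → .  [on edge]
  covered (4 px):
    . . . . . . . . . .
    . . . . . X . . . .
    . . . X X . . . . .
    . . . X . . . . . .
    . . . . . . . . . .
    . . . . . . . . . .
    . . . . . . . . . .

Answer: [[3,1],[4,1],[5,1],[6,1],[7,1]]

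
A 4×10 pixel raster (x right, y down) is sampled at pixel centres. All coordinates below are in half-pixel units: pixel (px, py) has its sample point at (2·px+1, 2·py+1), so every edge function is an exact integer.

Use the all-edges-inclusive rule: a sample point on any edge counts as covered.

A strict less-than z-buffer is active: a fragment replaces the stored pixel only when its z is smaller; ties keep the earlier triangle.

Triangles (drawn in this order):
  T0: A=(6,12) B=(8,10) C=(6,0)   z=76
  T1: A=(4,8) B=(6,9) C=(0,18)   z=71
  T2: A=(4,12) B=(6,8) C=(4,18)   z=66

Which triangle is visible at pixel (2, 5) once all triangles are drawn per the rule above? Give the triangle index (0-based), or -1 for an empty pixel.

T0:
  2·area = 24  (B↔C swapped to make it positive)
  edge (6, 12)→(6, 0): d=(0,-12) inclusive
  edge (6, 0)→(8, 10): d=(2,10) inclusive
  edge (8, 10)→(6, 12): d=(-2,2) inclusive
    (3,2)@(7, 5): e=[12,0,12] → #  [on edge]
    (3,3)@(7, 7): e=[12,4,8] → #
    (3,4)@(7, 9): e=[12,8,4] → #
    (3,5)@(7, 11): e=[12,12,0] → #  [on edge]
    (2,6)@(5, 13): e=[-12,36,0] → ·  [on edge]
    (3,6)@(7, 13): e=[12,16,-4] → ·
    (1,7)@(3, 15): e=[-36,60,0] → ·  [on edge]
    (0,8)@(1, 17): e=[-60,84,0] → ·  [on edge]
  covered (4 px):
    · · · ·
    · · · ·
    · · · #
    · · · #
    · · · #
    · · · #
    · · · ·
    · · · ·
    · · · ·
    · · · ·
T1:
  2·area = 24
  edge (4, 8)→(6, 9): d=(2,1) inclusive
  edge (6, 9)→(0, 18): d=(-6,9) inclusive
  edge (0, 18)→(4, 8): d=(4,-10) inclusive
    (2,4)@(5, 9): e=[1,9,14] → #
    (3,4)@(7, 9): e=[-1,-9,34] → ·
    (1,5)@(3, 11): e=[7,15,2] → #
    (2,5)@(5, 11): e=[5,-3,22] → ·
    (1,6)@(3, 13): e=[11,3,10] → #
    (2,6)@(5, 13): e=[9,-15,30] → ·
    (1,7)@(3, 15): e=[15,-9,18] → ·
  covered (3 px):
    · · · ·
    · · · ·
    · · · ·
    · · · ·
    · · # ·
    · # · ·
    · # · ·
    · · · ·
    · · · ·
    · · · ·
T2:
  2·area = 12
  edge (4, 12)→(6, 8): d=(2,-4) inclusive
  edge (6, 8)→(4, 18): d=(-2,10) inclusive
  edge (4, 18)→(4, 12): d=(0,-6) inclusive
    (3,1)@(7, 3): e=[-6,0,18] → ·  [on edge]
    (2,5)@(5, 11): e=[2,4,6] → #
    (3,5)@(7, 11): e=[10,-16,18] → ·
    (2,6)@(5, 13): e=[6,0,6] → #  [on edge]
    (3,6)@(7, 13): e=[14,-20,18] → ·
    (2,7)@(5, 15): e=[10,-4,6] → ·
  covered (2 px):
    · · · ·
    · · · ·
    · · · ·
    · · · ·
    · · · ·
    · · # ·
    · · # ·
    · · · ·
    · · · ·
    · · · ·

Z-buffer (winner per pixel, '.' = empty):
  . . . .
  . . . .
  . . . 0
  . . . 0
  . . 1 0
  . 1 2 0
  . 1 2 .
  . . . .
  . . . .
  . . . .

Final: 2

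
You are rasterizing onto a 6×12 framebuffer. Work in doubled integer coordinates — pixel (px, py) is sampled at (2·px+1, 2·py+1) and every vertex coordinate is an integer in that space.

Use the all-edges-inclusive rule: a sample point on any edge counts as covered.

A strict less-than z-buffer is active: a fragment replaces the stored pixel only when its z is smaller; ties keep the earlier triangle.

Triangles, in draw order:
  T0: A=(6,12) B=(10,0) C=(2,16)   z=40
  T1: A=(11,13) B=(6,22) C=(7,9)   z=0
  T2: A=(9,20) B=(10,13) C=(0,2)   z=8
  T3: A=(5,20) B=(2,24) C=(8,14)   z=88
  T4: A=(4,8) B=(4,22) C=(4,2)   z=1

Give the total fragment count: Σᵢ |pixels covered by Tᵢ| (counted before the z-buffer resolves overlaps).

T0:
  2·area = 32  (B↔C swapped to make it positive)
  edge (6, 12)→(2, 16): d=(-4,4) inclusive
  edge (2, 16)→(10, 0): d=(8,-16) inclusive
  edge (10, 0)→(6, 12): d=(-4,12) inclusive
    (4,1)@(9, 3): e=[24,8,0] → █  [on edge]
    (5,1)@(11, 3): e=[16,40,-24] → ·
    (4,2)@(9, 5): e=[16,24,-8] → ·
    (3,3)@(7, 7): e=[16,8,8] → █
    (4,3)@(9, 7): e=[8,40,-16] → ·
    (5,3)@(11, 7): e=[0,72,-40] → ·  [on edge]
    (3,4)@(7, 9): e=[8,24,0] → █  [on edge]
    (4,4)@(9, 9): e=[0,56,-24] → ·  [on edge]
    (2,5)@(5, 11): e=[8,8,16] → █
    (3,5)@(7, 11): e=[0,40,-8] → ·  [on edge]
    (2,6)@(5, 13): e=[0,24,8] → █  [on edge]
    (3,6)@(7, 13): e=[-8,56,-16] → ·
    (1,7)@(3, 15): e=[0,8,24] → █  [on edge]
    (2,7)@(5, 15): e=[-8,40,0] → ·  [on edge]
    (0,8)@(1, 17): e=[0,-8,40] → ·  [on edge]
    (1,10)@(3, 21): e=[-24,56,0] → ·  [on edge]
  covered (6 px):
    · · · · · ·
    · · · · █ ·
    · · · · · ·
    · · · █ · ·
    · · · █ · ·
    · · █ · · ·
    · · █ · · ·
    · █ · · · ·
    · · · · · ·
    · · · · · ·
    · · · · · ·
    · · · · · ·
T1:
  2·area = 56
  edge (11, 13)→(6, 22): d=(-5,9) inclusive
  edge (6, 22)→(7, 9): d=(1,-13) inclusive
  edge (7, 9)→(11, 13): d=(4,4) inclusive
    (0,1)@(1, 3): e=[140,-84,0] → ·  [on edge]
    (1,2)@(3, 5): e=[112,-56,0] → ·  [on edge]
    (2,3)@(5, 7): e=[84,-28,0] → ·  [on edge]
    (3,4)@(7, 9): e=[56,0,0] → █  [on edge]
    (4,4)@(9, 9): e=[38,26,-8] → ·
    (3,5)@(7, 11): e=[46,2,8] → █
    (4,5)@(9, 11): e=[28,28,0] → █  [on edge]
    (5,5)@(11, 11): e=[10,54,-8] → ·
    (3,6)@(7, 13): e=[36,4,16] → █
    (5,6)@(11, 13): e=[0,56,0] → █  [on edge]
    (3,7)@(7, 15): e=[26,6,24] → █
    (5,7)@(11, 15): e=[-10,58,8] → ·
  covered (10 px):
    · · · · · ·
    · · · · · ·
    · · · · · ·
    · · · · · ·
    · · · █ · ·
    · · · █ █ ·
    · · · █ █ █
    · · · █ █ ·
    · · · █ · ·
    · · · █ · ·
    · · · · · ·
    · · · · · ·
T2:
  2·area = 81  (B↔C swapped to make it positive)
  edge (9, 20)→(0, 2): d=(-9,-18) inclusive
  edge (0, 2)→(10, 13): d=(10,11) inclusive
  edge (10, 13)→(9, 20): d=(-1,7) inclusive
    (1,3)@(3, 7): e=[9,17,55] → █
    (2,3)@(5, 7): e=[45,-5,41] → ·
    (1,4)@(3, 9): e=[-9,37,53] → ·
    (2,4)@(5, 9): e=[27,15,39] → █
    (3,4)@(7, 9): e=[63,-7,25] → ·
    (2,5)@(5, 11): e=[9,35,37] → █
    (3,5)@(7, 11): e=[45,13,23] → █
    (4,5)@(9, 11): e=[81,-9,9] → ·
    (2,6)@(5, 13): e=[-9,55,35] → ·
    (3,6)@(7, 13): e=[27,33,21] → █
    (4,6)@(9, 13): e=[63,11,7] → █
    (5,6)@(11, 13): e=[99,-11,-7] → ·
  covered (10 px):
    · · · · · ·
    · · · · · ·
    · · · · · ·
    · █ · · · ·
    · · █ · · ·
    · · █ █ · ·
    · · · █ █ ·
    · · · █ █ ·
    · · · · █ ·
    · · · · █ ·
    · · · · · ·
    · · · · · ·
T3:
  2·area = 6
  edge (5, 20)→(2, 24): d=(-3,4) inclusive
  edge (2, 24)→(8, 14): d=(6,-10) inclusive
  edge (8, 14)→(5, 20): d=(-3,6) inclusive
    (5,4)@(11, 9): e=[9,0,-3] → ·  [on edge]
    (2,9)@(5, 19): e=[3,0,3] → █  [on edge]
    (3,9)@(7, 19): e=[-5,20,-9] → ·
    (2,10)@(5, 21): e=[-3,12,-3] → ·
  covered (1 px):
    · · · · · ·
    · · · · · ·
    · · · · · ·
    · · · · · ·
    · · · · · ·
    · · · · · ·
    · · · · · ·
    · · · · · ·
    · · · · · ·
    · · █ · · ·
    · · · · · ·
    · · · · · ·
T4:
  degenerate (2·area = 0) — covers nothing

Answer: 27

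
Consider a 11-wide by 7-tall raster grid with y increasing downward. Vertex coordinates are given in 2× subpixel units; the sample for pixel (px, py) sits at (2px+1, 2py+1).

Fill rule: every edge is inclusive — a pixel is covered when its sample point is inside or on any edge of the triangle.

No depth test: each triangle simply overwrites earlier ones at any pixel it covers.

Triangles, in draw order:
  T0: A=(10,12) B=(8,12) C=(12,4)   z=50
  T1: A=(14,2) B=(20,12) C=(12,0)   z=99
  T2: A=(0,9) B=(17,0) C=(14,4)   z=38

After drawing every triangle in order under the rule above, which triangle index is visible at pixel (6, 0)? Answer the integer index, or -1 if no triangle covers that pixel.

T0:
  2·area = 16
  edge (10, 12)→(8, 12): d=(-2,0) inclusive
  edge (8, 12)→(12, 4): d=(4,-8) inclusive
  edge (12, 4)→(10, 12): d=(-2,8) inclusive
    (5,3)@(11, 7): e=[10,4,2] → X
    (6,3)@(13, 7): e=[10,20,-14] → .
    (5,4)@(11, 9): e=[6,12,-2] → .
    (4,5)@(9, 11): e=[2,4,10] → X
    (5,5)@(11, 11): e=[2,20,-6] → .
    (4,6)@(9, 13): e=[-2,12,6] → .
  covered (2 px):
    . . . . . . . . . . .
    . . . . . . . . . . .
    . . . . . . . . . . .
    . . . . . X . . . . .
    . . . . . . . . . . .
    . . . . X . . . . . .
    . . . . . . . . . . .
T1:
  2·area = 8
  edge (14, 2)→(20, 12): d=(6,10) inclusive
  edge (20, 12)→(12, 0): d=(-8,-12) inclusive
  edge (12, 0)→(14, 2): d=(2,2) inclusive
    (6,0)@(13, 1): e=[4,4,0] → X  [on edge]
    (7,0)@(15, 1): e=[-16,28,-4] → .
    (6,1)@(13, 3): e=[16,-12,4] → .
    (7,1)@(15, 3): e=[-4,12,0] → .  [on edge]
    (8,2)@(17, 5): e=[-12,20,0] → .  [on edge]
    (8,3)@(17, 7): e=[0,4,4] → X  [on edge]
    (9,3)@(19, 7): e=[-20,28,0] → .  [on edge]
    (8,4)@(17, 9): e=[12,-12,8] → .
    (10,4)@(21, 9): e=[-28,36,0] → .  [on edge]
  covered (2 px):
    . . . . . . X . . . .
    . . . . . . . . . . .
    . . . . . . . . . . .
    . . . . . . . . X . .
    . . . . . . . . . . .
    . . . . . . . . . . .
    . . . . . . . . . . .
T2:
  2·area = 41
  edge (0, 9)→(17, 0): d=(17,-9) inclusive
  edge (17, 0)→(14, 4): d=(-3,4) inclusive
  edge (14, 4)→(0, 9): d=(-14,5) inclusive
    (6,1)@(13, 3): e=[15,7,19] → X
    (7,1)@(15, 3): e=[33,-1,9] → .
    (4,2)@(9, 5): e=[13,17,11] → X
    (5,2)@(11, 5): e=[31,9,1] → X
    (6,2)@(13, 5): e=[49,1,-9] → .
    (2,3)@(5, 7): e=[11,27,3] → X
    (3,3)@(7, 7): e=[29,19,-7] → .
    (4,3)@(9, 7): e=[47,11,-17] → .
    (5,3)@(11, 7): e=[65,3,-27] → .
    (2,4)@(5, 9): e=[45,21,-25] → .
  covered (4 px):
    . . . . . . . . . . .
    . . . . . . X . . . .
    . . . . X X . . . . .
    . . X . . . . . . . .
    . . . . . . . . . . .
    . . . . . . . . . . .
    . . . . . . . . . . .

Z-buffer (winner per pixel, '.' = empty):
  . . . . . . 1 . . . .
  . . . . . . 2 . . . .
  . . . . 2 2 . . . . .
  . . 2 . . 0 . . 1 . .
  . . . . . . . . . . .
  . . . . 0 . . . . . .
  . . . . . . . . . . .

Final: 1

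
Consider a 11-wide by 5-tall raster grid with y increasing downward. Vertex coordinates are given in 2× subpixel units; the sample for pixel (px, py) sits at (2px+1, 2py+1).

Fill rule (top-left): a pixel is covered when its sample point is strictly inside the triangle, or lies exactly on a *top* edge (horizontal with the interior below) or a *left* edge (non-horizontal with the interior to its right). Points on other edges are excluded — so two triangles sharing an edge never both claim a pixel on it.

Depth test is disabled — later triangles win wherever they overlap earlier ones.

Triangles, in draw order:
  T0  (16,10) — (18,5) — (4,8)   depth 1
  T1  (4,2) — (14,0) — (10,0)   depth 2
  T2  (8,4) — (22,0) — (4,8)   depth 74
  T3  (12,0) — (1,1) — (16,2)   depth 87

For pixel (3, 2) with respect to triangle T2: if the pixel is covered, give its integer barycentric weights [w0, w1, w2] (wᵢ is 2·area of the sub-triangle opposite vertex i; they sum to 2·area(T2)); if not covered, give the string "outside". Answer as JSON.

T0:
  2·area = 64  (B↔C swapped to make it positive)
  edge (16, 10)→(4, 8): d=(-12,-2) top-left  bias=+0
  edge (4, 8)→(18, 5): d=(14,-3) top-left  bias=+0
  edge (18, 5)→(16, 10): d=(-2,5) right/bottom  bias=-1
    (4,3)@(9, 7): e=[22,1,41] → █
    (5,3)@(11, 7): e=[26,7,31] → █
    (6,3)@(13, 7): e=[30,13,21] → █
    (7,3)@(15, 7): e=[34,19,11] → █
    (8,3)@(17, 7): e=[38,25,1] → █
    (9,3)@(19, 7): e=[42,31,-9] → ·
    (4,4)@(9, 9): e=[-2,29,37] → ·
    (5,4)@(11, 9): e=[2,35,27] → █
    (8,4)@(17, 9): e=[14,53,-3] → ·
  covered (8 px):
    · · · · · · · · · · ·
    · · · · · · · · · · ·
    · · · · · · · · · · ·
    · · · · █ █ █ █ █ · ·
    · · · · · █ █ █ · · ·
T1:
  2·area = 8  (B↔C swapped to make it positive)
  edge (4, 2)→(10, 0): d=(6,-2) top-left  bias=+0
  edge (10, 0)→(14, 0): d=(4,0) top-left  bias=+0
  edge (14, 0)→(4, 2): d=(-10,2) right/bottom  bias=-1
    (3,0)@(7, 1): e=[0,4,4] → █  [on edge]
    (4,0)@(9, 1): e=[4,4,0] → ·  [on edge]
    (0,1)@(1, 3): e=[0,12,-4] → ·  [on edge]
    (3,1)@(7, 3): e=[12,12,-16] → ·
  covered (1 px):
    · · · █ · · · · · · ·
    · · · · · · · · · · ·
    · · · · · · · · · · ·
    · · · · · · · · · · ·
    · · · · · · · · · · ·
T2:
  2·area = 40
  edge (8, 4)→(22, 0): d=(14,-4) top-left  bias=+0
  edge (22, 0)→(4, 8): d=(-18,8) right/bottom  bias=-1
  edge (4, 8)→(8, 4): d=(4,-4) top-left  bias=+0
    (5,0)@(11, 1): e=[-30,70,0] → ·  [on edge]
    (9,0)@(19, 1): e=[2,6,32] → █
    (10,0)@(21, 1): e=[10,-10,40] → ·
    (4,1)@(9, 3): e=[-10,50,0] → ·  [on edge]
    (6,1)@(13, 3): e=[6,18,16] → █
    (7,1)@(15, 3): e=[14,2,24] → █
    (8,1)@(17, 3): e=[22,-14,32] → ·
    (9,1)@(19, 3): e=[30,-30,40] → ·
    (3,2)@(7, 5): e=[10,30,0] → █  [on edge]
    (4,2)@(9, 5): e=[18,14,8] → █
    (5,2)@(11, 5): e=[26,-2,16] → ·
    (6,2)@(13, 5): e=[34,-18,24] → ·
    (2,3)@(5, 7): e=[30,10,0] → █  [on edge]
    (1,4)@(3, 9): e=[50,-10,0] → ·  [on edge]
  covered (6 px):
    · · · · · · · · · █ ·
    · · · · · · █ █ · · ·
    · · · █ █ · · · · · ·
    · · █ · · · · · · · ·
    · · · · · · · · · · ·
T3:
  2·area = 26  (B↔C swapped to make it positive)
  edge (12, 0)→(16, 2): d=(4,2) right/bottom  bias=-1
  edge (16, 2)→(1, 1): d=(-15,-1) top-left  bias=+0
  edge (1, 1)→(12, 0): d=(11,-1) top-left  bias=+0
    (0,0)@(1, 1): e=[26,0,0] → █  [on edge]
    (1,0)@(3, 1): e=[22,2,2] → █
    (2,0)@(5, 1): e=[18,4,4] → █
    (3,0)@(7, 1): e=[14,6,6] → █
    (4,0)@(9, 1): e=[10,8,8] → █
    (5,0)@(11, 1): e=[6,10,10] → █
    (6,0)@(13, 1): e=[2,12,12] → █
    (7,0)@(15, 1): e=[-2,14,14] → ·
    (0,1)@(1, 3): e=[34,-30,22] → ·
    (1,1)@(3, 3): e=[30,-28,24] → ·
    (2,1)@(5, 3): e=[26,-26,26] → ·
    (3,1)@(7, 3): e=[22,-24,28] → ·
  covered (7 px):
    █ █ █ █ █ █ █ · · · ·
    · · · · · · · · · · ·
    · · · · · · · · · · ·
    · · · · · · · · · · ·
    · · · · · · · · · · ·

Final: [30,0,10]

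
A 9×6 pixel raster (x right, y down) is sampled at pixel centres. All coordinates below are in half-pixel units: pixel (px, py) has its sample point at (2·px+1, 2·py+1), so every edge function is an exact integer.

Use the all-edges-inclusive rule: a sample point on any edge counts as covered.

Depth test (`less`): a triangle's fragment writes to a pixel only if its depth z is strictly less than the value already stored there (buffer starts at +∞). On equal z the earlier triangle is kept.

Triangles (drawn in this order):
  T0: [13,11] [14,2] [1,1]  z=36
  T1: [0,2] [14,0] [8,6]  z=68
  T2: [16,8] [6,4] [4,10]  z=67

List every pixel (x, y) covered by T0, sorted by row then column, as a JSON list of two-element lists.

T0:
  2·area = 118  (B↔C swapped to make it positive)
  edge (13, 11)→(1, 1): d=(-12,-10) inclusive
  edge (1, 1)→(14, 2): d=(13,1) inclusive
  edge (14, 2)→(13, 11): d=(-1,9) inclusive
    (0,0)@(1, 1): e=[0,0,118] → X  [on edge]
    (1,0)@(3, 1): e=[20,-2,100] → .
    (0,1)@(1, 3): e=[-24,26,116] → .
    (2,1)@(5, 3): e=[16,22,80] → X
    (3,1)@(7, 3): e=[36,20,62] → X
    (4,1)@(9, 3): e=[56,18,44] → X
    (5,1)@(11, 3): e=[76,16,26] → X
    (6,1)@(13, 3): e=[96,14,8] → X
    (7,1)@(15, 3): e=[116,12,-10] → .
    (2,2)@(5, 5): e=[-8,48,78] → .
    (3,2)@(7, 5): e=[12,46,60] → X
    (7,2)@(15, 5): e=[92,38,-12] → .
    (6,5)@(13, 11): e=[0,118,0] → X  [on edge]
  covered (16 px):
    X . . . . . . . .
    . . X X X X X . .
    . . . X X X X . .
    . . . . X X X . .
    . . . . . X X . .
    . . . . . . X . .
T1:
  2·area = 72
  edge (0, 2)→(14, 0): d=(14,-2) inclusive
  edge (14, 0)→(8, 6): d=(-6,6) inclusive
  edge (8, 6)→(0, 2): d=(-8,-4) inclusive
    (3,0)@(7, 1): e=[0,36,36] → X  [on edge]
    (4,0)@(9, 1): e=[4,24,44] → X
    (5,0)@(11, 1): e=[8,12,52] → X
    (6,0)@(13, 1): e=[12,0,60] → X  [on edge]
    (7,0)@(15, 1): e=[16,-12,68] → .
    (1,1)@(3, 3): e=[20,48,4] → X
    (2,1)@(5, 3): e=[24,36,12] → X
    (5,1)@(11, 3): e=[36,0,36] → X  [on edge]
    (6,1)@(13, 3): e=[40,-12,44] → .
    (1,2)@(3, 5): e=[48,36,-12] → .
    (2,2)@(5, 5): e=[52,24,-4] → .
    (3,2)@(7, 5): e=[56,12,4] → X
    (4,2)@(9, 5): e=[60,0,12] → X  [on edge]
    (3,3)@(7, 7): e=[84,0,-12] → .  [on edge]
    (2,4)@(5, 9): e=[108,0,-36] → .  [on edge]
    (1,5)@(3, 11): e=[132,0,-60] → .  [on edge]
  covered (11 px):
    . . . X X X X . .
    . X X X X X . . .
    . . . X X . . . .
    . . . . . . . . .
    . . . . . . . . .
    . . . . . . . . .
T2:
  2·area = 68  (B↔C swapped to make it positive)
  edge (16, 8)→(4, 10): d=(-12,2) inclusive
  edge (4, 10)→(6, 4): d=(2,-6) inclusive
  edge (6, 4)→(16, 8): d=(10,4) inclusive
    (3,0)@(7, 1): e=[102,0,-34] → .  [on edge]
    (3,2)@(7, 5): e=[54,8,6] → X
    (4,2)@(9, 5): e=[50,20,-2] → .
    (2,3)@(5, 7): e=[34,0,34] → X  [on edge]
    (4,3)@(9, 7): e=[26,24,18] → X
    (5,3)@(11, 7): e=[22,36,10] → X
    (6,3)@(13, 7): e=[18,48,2] → X
    (7,3)@(15, 7): e=[14,60,-6] → .
    (2,4)@(5, 9): e=[10,4,54] → X
    (5,4)@(11, 9): e=[-2,40,30] → .
    (6,4)@(13, 9): e=[-6,52,22] → .
    (2,5)@(5, 11): e=[-14,8,74] → .
  covered (9 px):
    . . . . . . . . .
    . . . . . . . . .
    . . . X . . . . .
    . . X X X X X . .
    . . X X X . . . .
    . . . . . . . . .

Final: [[0,0],[2,1],[3,1],[4,1],[5,1],[6,1],[3,2],[4,2],[5,2],[6,2],[4,3],[5,3],[6,3],[5,4],[6,4],[6,5]]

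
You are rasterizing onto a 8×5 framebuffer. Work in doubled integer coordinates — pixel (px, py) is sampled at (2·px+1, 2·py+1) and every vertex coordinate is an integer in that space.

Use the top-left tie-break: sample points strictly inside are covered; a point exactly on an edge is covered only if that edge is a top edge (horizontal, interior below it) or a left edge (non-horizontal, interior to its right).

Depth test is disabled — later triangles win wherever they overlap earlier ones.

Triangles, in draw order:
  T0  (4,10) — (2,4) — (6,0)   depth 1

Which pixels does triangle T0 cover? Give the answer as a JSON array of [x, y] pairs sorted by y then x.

T0:
  2·area = 32
  edge (4, 10)→(2, 4): d=(-2,-6) top-left  bias=+0
  edge (2, 4)→(6, 0): d=(4,-4) top-left  bias=+0
  edge (6, 0)→(4, 10): d=(-2,10) right/bottom  bias=-1
    (0,0)@(1, 1): e=[0,-16,48] → ·  [on edge]
    (2,0)@(5, 1): e=[24,0,8] → █  [on edge]
    (3,0)@(7, 1): e=[36,8,-12] → ·
    (1,1)@(3, 3): e=[8,0,24] → █  [on edge]
    (3,1)@(7, 3): e=[32,16,-16] → ·
    (0,2)@(1, 5): e=[-8,0,40] → ·  [on edge]
    (1,2)@(3, 5): e=[4,8,20] → █
    (2,2)@(5, 5): e=[16,16,0] → ·  [on edge]
    (1,3)@(3, 7): e=[0,16,16] → █  [on edge]
    (2,3)@(5, 7): e=[12,24,-4] → ·
    (1,4)@(3, 9): e=[-4,24,12] → ·
  covered (5 px):
    · · █ · · · · ·
    · █ █ · · · · ·
    · █ · · · · · ·
    · █ · · · · · ·
    · · · · · · · ·

Final: [[2,0],[1,1],[2,1],[1,2],[1,3]]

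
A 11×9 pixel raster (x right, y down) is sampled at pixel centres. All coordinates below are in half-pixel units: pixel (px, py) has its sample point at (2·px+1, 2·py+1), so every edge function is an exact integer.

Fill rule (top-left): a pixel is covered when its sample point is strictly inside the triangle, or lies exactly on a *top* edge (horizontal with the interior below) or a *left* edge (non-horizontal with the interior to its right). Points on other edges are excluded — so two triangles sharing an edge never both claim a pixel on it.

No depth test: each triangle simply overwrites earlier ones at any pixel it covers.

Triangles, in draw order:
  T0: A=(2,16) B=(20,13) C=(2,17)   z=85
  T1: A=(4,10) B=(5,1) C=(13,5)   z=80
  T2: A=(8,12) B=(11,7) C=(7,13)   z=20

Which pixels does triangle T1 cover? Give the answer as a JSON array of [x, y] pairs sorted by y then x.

T0:
  2·area = 18
  edge (2, 16)→(20, 13): d=(18,-3) top-left  bias=+0
  edge (20, 13)→(2, 17): d=(-18,4) right/bottom  bias=-1
  edge (2, 17)→(2, 16): d=(0,-1) top-left  bias=+0
    (4,7)@(9, 15): e=[3,8,7] → #
    (5,7)@(11, 15): e=[9,0,9] → ·  [on edge]
    (4,8)@(9, 17): e=[39,-28,7] → ·
  covered (1 px):
    · · · · · · · · · · ·
    · · · · · · · · · · ·
    · · · · · · · · · · ·
    · · · · · · · · · · ·
    · · · · · · · · · · ·
    · · · · · · · · · · ·
    · · · · · · · · · · ·
    · · · · # · · · · · ·
    · · · · · · · · · · ·
T1:
  2·area = 76
  edge (4, 10)→(5, 1): d=(1,-9) top-left  bias=+0
  edge (5, 1)→(13, 5): d=(8,4) right/bottom  bias=-1
  edge (13, 5)→(4, 10): d=(-9,5) right/bottom  bias=-1
    (2,0)@(5, 1): e=[0,0,76] → ·  [on edge]
    (2,1)@(5, 3): e=[2,16,58] → #
    (3,1)@(7, 3): e=[20,8,48] → #
    (4,1)@(9, 3): e=[38,0,38] → ·  [on edge]
    (2,2)@(5, 5): e=[4,32,40] → #
    (4,2)@(9, 5): e=[40,16,20] → #
    (5,2)@(11, 5): e=[58,8,10] → #
    (6,2)@(13, 5): e=[76,0,0] → ·  [on edge]
    (2,3)@(5, 7): e=[6,48,22] → #
    (5,3)@(11, 7): e=[60,24,-8] → ·
    (8,3)@(17, 7): e=[114,0,-38] → ·  [on edge]
    (2,4)@(5, 9): e=[8,64,4] → #
    (10,4)@(21, 9): e=[152,0,-76] → ·  [on edge]
  covered (10 px):
    · · · · · · · · · · ·
    · · # # · · · · · · ·
    · · # # # # · · · · ·
    · · # # # · · · · · ·
    · · # · · · · · · · ·
    · · · · · · · · · · ·
    · · · · · · · · · · ·
    · · · · · · · · · · ·
    · · · · · · · · · · ·
T2:
  2·area = 2  (B↔C swapped to make it positive)
  edge (8, 12)→(7, 13): d=(-1,1) right/bottom  bias=-1
  edge (7, 13)→(11, 7): d=(4,-6) top-left  bias=+0
  edge (11, 7)→(8, 12): d=(-3,5) right/bottom  bias=-1
    (7,0)@(15, 1): e=[4,0,-2] → ·  [on edge]
    (9,0)@(19, 1): e=[0,24,-22] → ·  [on edge]
    (8,1)@(17, 3): e=[0,20,-18] → ·  [on edge]
    (7,2)@(15, 5): e=[0,16,-14] → ·  [on edge]
    (5,3)@(11, 7): e=[2,0,0] → ·  [on edge]
    (6,3)@(13, 7): e=[0,12,-10] → ·  [on edge]
    (5,4)@(11, 9): e=[0,8,-6] → ·  [on edge]
    (4,5)@(9, 11): e=[0,4,-2] → ·  [on edge]
    (3,6)@(7, 13): e=[0,0,2] → ·  [on edge]
    (2,7)@(5, 15): e=[0,-4,6] → ·  [on edge]
    (1,8)@(3, 17): e=[0,-8,10] → ·  [on edge]
    (2,8)@(5, 17): e=[-2,4,0] → ·  [on edge]
  covered (0 px):
    · · · · · · · · · · ·
    · · · · · · · · · · ·
    · · · · · · · · · · ·
    · · · · · · · · · · ·
    · · · · · · · · · · ·
    · · · · · · · · · · ·
    · · · · · · · · · · ·
    · · · · · · · · · · ·
    · · · · · · · · · · ·

Result: [[2,1],[3,1],[2,2],[3,2],[4,2],[5,2],[2,3],[3,3],[4,3],[2,4]]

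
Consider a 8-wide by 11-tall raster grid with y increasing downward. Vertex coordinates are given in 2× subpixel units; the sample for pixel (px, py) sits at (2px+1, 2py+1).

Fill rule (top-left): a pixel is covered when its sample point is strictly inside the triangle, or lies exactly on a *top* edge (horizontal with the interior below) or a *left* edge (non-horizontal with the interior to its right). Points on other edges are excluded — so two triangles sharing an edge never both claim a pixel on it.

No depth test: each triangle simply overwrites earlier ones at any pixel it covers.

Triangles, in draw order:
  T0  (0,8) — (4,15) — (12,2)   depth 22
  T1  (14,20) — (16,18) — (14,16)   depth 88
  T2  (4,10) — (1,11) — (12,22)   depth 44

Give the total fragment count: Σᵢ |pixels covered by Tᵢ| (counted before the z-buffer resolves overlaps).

T0:
  2·area = 108  (B↔C swapped to make it positive)
  edge (0, 8)→(12, 2): d=(12,-6) top-left  bias=+0
  edge (12, 2)→(4, 15): d=(-8,13) right/bottom  bias=-1
  edge (4, 15)→(0, 8): d=(-4,-7) top-left  bias=+0
    (5,1)@(11, 3): e=[6,5,97] → #
    (6,1)@(13, 3): e=[18,-21,111] → ·
    (3,2)@(7, 5): e=[6,41,61] → #
    (4,2)@(9, 5): e=[18,15,75] → #
    (5,2)@(11, 5): e=[30,-11,89] → ·
    (1,3)@(3, 7): e=[6,77,25] → #
    (2,3)@(5, 7): e=[18,51,39] → #
    (4,3)@(9, 7): e=[42,-1,67] → ·
    (0,4)@(1, 9): e=[18,87,3] → #
    (4,4)@(9, 9): e=[66,-17,59] → ·
    (0,5)@(1, 11): e=[42,71,-5] → ·
    (1,5)@(3, 11): e=[54,45,9] → #
  covered (14 px):
    · · · · · · · ·
    · · · · · # · ·
    · · · # # · · ·
    · # # # · · · ·
    # # # # · · · ·
    · # # · · · · ·
    · # # · · · · ·
    · · · · · · · ·
    · · · · · · · ·
    · · · · · · · ·
    · · · · · · · ·
T1:
  2·area = 8  (B↔C swapped to make it positive)
  edge (14, 20)→(14, 16): d=(0,-4) top-left  bias=+0
  edge (14, 16)→(16, 18): d=(2,2) right/bottom  bias=-1
  edge (16, 18)→(14, 20): d=(-2,2) right/bottom  bias=-1
    (0,1)@(1, 3): e=[-52,0,60] → ·  [on edge]
    (1,2)@(3, 5): e=[-44,0,52] → ·  [on edge]
    (2,3)@(5, 7): e=[-36,0,44] → ·  [on edge]
    (3,4)@(7, 9): e=[-28,0,36] → ·  [on edge]
    (4,5)@(9, 11): e=[-20,0,28] → ·  [on edge]
    (5,6)@(11, 13): e=[-12,0,20] → ·  [on edge]
    (6,7)@(13, 15): e=[-4,0,12] → ·  [on edge]
    (7,8)@(15, 17): e=[4,0,4] → ·  [on edge]
    (7,9)@(15, 19): e=[4,4,0] → ·  [on edge]
    (6,10)@(13, 21): e=[-4,12,0] → ·  [on edge]
  covered (0 px):
    · · · · · · · ·
    · · · · · · · ·
    · · · · · · · ·
    · · · · · · · ·
    · · · · · · · ·
    · · · · · · · ·
    · · · · · · · ·
    · · · · · · · ·
    · · · · · · · ·
    · · · · · · · ·
    · · · · · · · ·
T2:
  2·area = 44  (B↔C swapped to make it positive)
  edge (4, 10)→(12, 22): d=(8,12) right/bottom  bias=-1
  edge (12, 22)→(1, 11): d=(-11,-11) top-left  bias=+0
  edge (1, 11)→(4, 10): d=(3,-1) top-left  bias=+0
    (6,3)@(13, 7): e=[-132,176,0] → ·  [on edge]
    (3,4)@(7, 9): e=[-44,88,0] → ·  [on edge]
    (0,5)@(1, 11): e=[44,0,0] → #  [on edge]
    (1,5)@(3, 11): e=[20,22,2] → #
    (2,5)@(5, 11): e=[-4,44,4] → ·
    (0,6)@(1, 13): e=[60,-22,6] → ·
    (1,6)@(3, 13): e=[36,0,8] → #  [on edge]
    (2,6)@(5, 13): e=[12,22,10] → #
    (3,6)@(7, 13): e=[-12,44,12] → ·
    (1,7)@(3, 15): e=[52,-22,14] → ·
    (2,7)@(5, 15): e=[28,0,16] → #  [on edge]
    (3,7)@(7, 15): e=[4,22,18] → #
    (3,8)@(7, 17): e=[20,0,24] → #  [on edge]
    (4,9)@(9, 19): e=[12,0,32] → #  [on edge]
    (5,10)@(11, 21): e=[4,0,40] → #  [on edge]
  covered (9 px):
    · · · · · · · ·
    · · · · · · · ·
    · · · · · · · ·
    · · · · · · · ·
    · · · · · · · ·
    # # · · · · · ·
    · # # · · · · ·
    · · # # · · · ·
    · · · # · · · ·
    · · · · # · · ·
    · · · · · # · ·

Result: 23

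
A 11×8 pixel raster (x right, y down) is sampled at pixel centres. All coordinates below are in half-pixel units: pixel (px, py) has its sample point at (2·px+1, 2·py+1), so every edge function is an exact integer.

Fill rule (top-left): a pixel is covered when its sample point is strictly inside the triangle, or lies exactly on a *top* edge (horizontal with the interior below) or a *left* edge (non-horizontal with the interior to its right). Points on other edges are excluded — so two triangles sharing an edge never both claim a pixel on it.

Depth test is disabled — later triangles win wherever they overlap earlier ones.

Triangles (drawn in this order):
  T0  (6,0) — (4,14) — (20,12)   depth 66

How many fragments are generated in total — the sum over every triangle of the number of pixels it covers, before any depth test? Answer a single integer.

T0:
  2·area = 220  (B↔C swapped to make it positive)
  edge (6, 0)→(20, 12): d=(14,12) right/bottom  bias=-1
  edge (20, 12)→(4, 14): d=(-16,2) right/bottom  bias=-1
  edge (4, 14)→(6, 0): d=(2,-14) top-left  bias=+0
    (3,0)@(7, 1): e=[2,202,16] → X
    (4,0)@(9, 1): e=[-22,198,44] → .
    (3,1)@(7, 3): e=[30,170,20] → X
    (4,1)@(9, 3): e=[6,166,48] → X
    (5,1)@(11, 3): e=[-18,162,76] → .
    (3,2)@(7, 5): e=[58,138,24] → X
    (5,2)@(11, 5): e=[10,130,80] → X
    (6,2)@(13, 5): e=[-14,126,108] → .
    (2,3)@(5, 7): e=[110,110,0] → X  [on edge]
    (6,3)@(13, 7): e=[14,94,112] → X
    (7,3)@(15, 7): e=[-10,90,140] → .
    (2,4)@(5, 9): e=[138,78,4] → X
  covered (28 px):
    . . . X . . . . . . .
    . . . X X . . . . . .
    . . . X X X . . . . .
    . . X X X X X . . . .
    . . X X X X X X . . .
    . . X X X X X X X . .
    . . X X X X . . . . .
    . . . . . . . . . . .

Answer: 28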